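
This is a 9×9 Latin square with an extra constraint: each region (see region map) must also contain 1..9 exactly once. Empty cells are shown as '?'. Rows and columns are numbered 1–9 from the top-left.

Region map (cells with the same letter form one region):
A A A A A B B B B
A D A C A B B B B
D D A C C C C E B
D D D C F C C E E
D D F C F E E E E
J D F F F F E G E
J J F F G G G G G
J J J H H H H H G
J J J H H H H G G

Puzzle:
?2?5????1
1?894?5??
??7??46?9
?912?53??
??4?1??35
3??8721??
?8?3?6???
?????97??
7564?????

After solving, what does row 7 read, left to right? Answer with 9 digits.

r3c2 = 3: row 3 has {4,6,7,9}; col 2 has {2,5,8,9}; region has {1,9} → only 3 remains.
r3c4 = 1: row 3 has {3,4,6,7,9}; col 4 has {2,3,4,5,8,9}; region has {2,3,4,5,6,9} → only 1 remains.
r3c5 = 8: row 3 has {1,3,4,6,7,9}; col 5 has {1,4,7}; region has {1,2,3,4,5,6,9} → only 8 remains.
r3c8 = 2: row 3 has {1,3,4,6,7,8,9}; col 8 has {3}; region has {1,3,5} → only 2 remains.
r4c5 = 6: row 4 has {1,2,3,5,9}; col 5 has {1,4,7,8}; region has {1,2,3,4,7,8} → only 6 remains.
r5c4 = 7: row 5 has {1,3,4,5}; col 4 has {1,2,3,4,5,8,9}; region has {1,2,3,4,5,6,8,9} → only 7 remains.
r5c6 = 8: row 5 has {1,3,4,5,7}; col 6 has {2,4,5,6,9}; region has {1,2,3,5} → only 8 remains.
r5c7 = 9: row 5 has {1,3,4,5,7,8}; col 7 has {1,3,5,6,7}; region has {1,2,3,5,8} → only 9 remains.
r8c3 = 2: row 8 has {7,9}; col 3 has {1,4,6,7,8}; region has {3,5,6,7,8} → only 2 remains.
r8c4 = 6: row 8 has {2,7,9}; col 4 has {1,2,3,4,5,7,8,9}; region has {4,7,9} → only 6 remains.
r3c1 = 5: row 3 has {1,2,3,4,6,7,8,9}; col 1 has {1,3,7}; region has {1,3,9} → only 5 remains.
r5c2 = 6: row 5 has {1,3,4,5,7,8,9}; col 2 has {2,3,5,8,9}; region has {1,3,5,9} → only 6 remains.
r6c2 = 4: row 6 has {1,2,3,7,8}; col 2 has {2,3,5,6,8,9}; region has {1,3,5,6,9} → only 4 remains.
r6c9 = 6: row 6 has {1,2,3,4,7,8}; col 9 has {1,5,9}; region has {1,2,3,5,8,9} → only 6 remains.
r8c1 = 4: row 8 has {2,6,7,9}; col 1 has {1,3,5,7}; region has {2,3,5,6,7,8} → only 4 remains.
r8c2 = 1: row 8 has {2,4,6,7,9}; col 2 has {2,3,4,5,6,8,9}; region has {2,3,4,5,6,7,8} → only 1 remains.
r2c2 = 7: row 2 has {1,4,5,8,9}; col 2 has {1,2,3,4,5,6,8,9}; region has {1,3,4,5,6,9} → only 7 remains.
r2c6 = 3: row 2 has {1,4,5,7,8,9}; col 6 has {2,4,5,6,8,9}; region has {1,5,9} → only 3 remains.
r2c8 = 6: row 2 has {1,3,4,5,7,8,9}; col 8 has {2,3}; region has {1,3,5,9} → only 6 remains.
r2c9 = 2: row 2 has {1,3,4,5,6,7,8,9}; col 9 has {1,5,6,9}; region has {1,3,5,6,9} → only 2 remains.
r4c1 = 8: row 4 has {1,2,3,5,6,9}; col 1 has {1,3,4,5,7}; region has {1,3,4,5,6,7,9} → only 8 remains.
r5c1 = 2: row 5 has {1,3,4,5,6,7,8,9}; col 1 has {1,3,4,5,7,8}; region has {1,3,4,5,6,7,8,9} → only 2 remains.
r7c1 = 9: row 7 has {3,6,8}; col 1 has {1,2,3,4,5,7,8}; region has {1,2,3,4,5,6,7,8} → only 9 remains.
r7c3 = 5: row 7 has {3,6,8,9}; col 3 has {1,2,4,6,7,8}; region has {1,2,3,4,6,7,8} → only 5 remains.
r7c5 = 2: row 7 has {3,5,6,8,9}; col 5 has {1,4,6,7,8}; region has {6} → only 2 remains.
r7c7 = 4: row 7 has {2,3,5,6,8,9}; col 7 has {1,3,5,6,7,9}; region has {2,6} → only 4 remains.
r7c9 = 7: row 7 has {2,3,4,5,6,8,9}; col 9 has {1,2,5,6,9}; region has {2,4,6} → only 7 remains.
r9c5 = 3: row 9 has {4,5,6,7}; col 5 has {1,2,4,6,7,8}; region has {4,6,7,9} → only 3 remains.
r9c6 = 1: row 9 has {3,4,5,6,7}; col 6 has {2,3,4,5,6,8,9}; region has {3,4,6,7,9} → only 1 remains.
r9c9 = 8: row 9 has {1,3,4,5,6,7}; col 9 has {1,2,5,6,7,9}; region has {2,4,6,7} → only 8 remains.
r1c1 = 6: row 1 has {1,2,5}; col 1 has {1,2,3,4,5,7,8,9}; region has {1,2,4,5,7,8} → only 6 remains.
r1c5 = 9: row 1 has {1,2,5,6}; col 5 has {1,2,3,4,6,7,8}; region has {1,2,4,5,6,7,8} → only 9 remains.
r1c6 = 7: row 1 has {1,2,5,6,9}; col 6 has {1,2,3,4,5,6,8,9}; region has {1,2,3,5,6,9} → only 7 remains.
r1c7 = 8: row 1 has {1,2,5,6,7,9}; col 7 has {1,3,4,5,6,7,9}; region has {1,2,3,5,6,7,9} → only 8 remains.
r1c8 = 4: row 1 has {1,2,5,6,7,8,9}; col 8 has {2,3,6}; region has {1,2,3,5,6,7,8,9} → only 4 remains.
r4c8 = 7: row 4 has {1,2,3,5,6,8,9}; col 8 has {2,3,4,6}; region has {1,2,3,5,6,8,9} → only 7 remains.
r4c9 = 4: row 4 has {1,2,3,5,6,7,8,9}; col 9 has {1,2,5,6,7,8,9}; region has {1,2,3,5,6,7,8,9} → only 4 remains.
r6c3 = 9: row 6 has {1,2,3,4,6,7,8}; col 3 has {1,2,4,5,6,7,8}; region has {1,2,3,4,5,6,7,8} → only 9 remains.
r6c8 = 5: row 6 has {1,2,3,4,6,7,8,9}; col 8 has {2,3,4,6,7}; region has {2,4,6,7,8} → only 5 remains.
r7c8 = 1: row 7 has {2,3,4,5,6,7,8,9}; col 8 has {2,3,4,5,6,7}; region has {2,4,5,6,7,8} → only 1 remains.

985326417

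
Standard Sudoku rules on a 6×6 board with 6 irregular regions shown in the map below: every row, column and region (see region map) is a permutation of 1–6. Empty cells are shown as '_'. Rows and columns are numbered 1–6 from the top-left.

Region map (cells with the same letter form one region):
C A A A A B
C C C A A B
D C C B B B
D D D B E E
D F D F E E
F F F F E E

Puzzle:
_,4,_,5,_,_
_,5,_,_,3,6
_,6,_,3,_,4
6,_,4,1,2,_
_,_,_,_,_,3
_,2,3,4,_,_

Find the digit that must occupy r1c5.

r1c6 = 2 (sole candidate).
r2c4 = 2 (sole candidate).
r3c5 = 5 (sole candidate).
r4c2 = 3 (sole candidate).
r4c6 = 5 (sole candidate).
r5c2 = 1 (sole candidate).
r5c4 = 6 (sole candidate).
r5c5 = 4 (sole candidate).
r6c1 = 5 (sole candidate).
r6c6 = 1 (sole candidate).
r2c3 = 1 (sole candidate).
r3c3 = 2 (sole candidate).
r5c1 = 2 (sole candidate).
r5c3 = 5 (sole candidate).
r6c5 = 6 (sole candidate).
r1c1 = 3 (sole candidate).
r1c3 = 6 (sole candidate).
r1c5 = 1: row 1 has {2,3,4,5,6}; col 5 has {2,3,4,5,6}; region has {2,3,4,5,6} → only 1 remains.

1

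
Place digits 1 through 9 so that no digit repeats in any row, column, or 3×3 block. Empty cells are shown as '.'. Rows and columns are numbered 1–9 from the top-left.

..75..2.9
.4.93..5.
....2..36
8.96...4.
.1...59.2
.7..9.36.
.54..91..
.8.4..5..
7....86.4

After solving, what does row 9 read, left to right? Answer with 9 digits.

731258694

R3C2 = 9 (sole candidate).
R4C7 = 7 (sole candidate).
R5C8 = 8 (sole candidate).
R1C8 = 1 (sole candidate).
R2C7 = 8 (sole candidate).
R2C9 = 7 (sole candidate).
R3C7 = 4 (sole candidate).
R4C5 = 1 (sole candidate).
R4C9 = 5 (sole candidate).
R6C9 = 1 (sole candidate).
R8C9 = 3 (sole candidate).
R9C5 = 5: row 9 has {4,6,7,8}; col 5 has {1,2,3,9}; box has {4,8,9} → only 5 remains.
R7C9 = 8 (sole candidate).
R1C5 = 8 (hidden single in row 1).
R1C6 = 4 (hidden single in row 1).
R6C6 = 2 (sole candidate).
R4C6 = 3 (sole candidate).
R5C4 = 7 (sole candidate).
R5C5 = 4 (sole candidate).
R6C3 = 5 (sole candidate).
R6C4 = 8 (sole candidate).
R3C4 = 1 (sole candidate).
R3C6 = 7 (sole candidate).
R4C2 = 2 (sole candidate).
R6C1 = 4 (sole candidate).
R9C2 = 3: row 9 has {4,5,6,7,8}; col 2 has {1,2,4,5,7,8,9}; box has {4,5,7,8} → only 3 remains.
R9C4 = 2: row 9 has {3,4,5,6,7,8}; col 4 has {1,4,5,6,7,8,9}; box has {4,5,8,9} → only 2 remains.
R9C8 = 9: row 9 has {2,3,4,5,6,7,8}; col 8 has {1,3,4,5,6,8}; box has {1,3,4,5,6,8} → only 9 remains.
R1C2 = 6 (sole candidate).
R2C6 = 6 (sole candidate).
R3C1 = 5 (sole candidate).
R3C3 = 8 (sole candidate).
R7C4 = 3 (sole candidate).
R8C6 = 1 (sole candidate).
R9C3 = 1: row 9 has {2,3,4,5,6,7,8,9}; col 3 has {4,5,7,8,9}; box has {3,4,5,7,8} → only 1 remains.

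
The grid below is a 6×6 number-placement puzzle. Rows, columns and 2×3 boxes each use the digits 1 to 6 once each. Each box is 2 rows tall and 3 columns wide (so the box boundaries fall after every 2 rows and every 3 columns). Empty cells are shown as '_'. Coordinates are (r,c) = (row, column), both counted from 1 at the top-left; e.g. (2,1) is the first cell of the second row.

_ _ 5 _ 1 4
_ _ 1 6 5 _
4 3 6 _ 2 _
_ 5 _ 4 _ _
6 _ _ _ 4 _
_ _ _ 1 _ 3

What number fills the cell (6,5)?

(2,6) = 2 (sole candidate).
(3,4) = 5 (sole candidate).
(3,6) = 1 (sole candidate).
(4,3) = 2 (sole candidate).
(4,6) = 6 (sole candidate).
(5,3) = 3 (sole candidate).
(5,4) = 2 (sole candidate).
(5,6) = 5 (sole candidate).
(6,3) = 4 (sole candidate).
(6,5) = 6: row 6 has {1,3,4}; col 5 has {1,2,4,5}; box has {1,2,3,4,5} → only 6 remains.

6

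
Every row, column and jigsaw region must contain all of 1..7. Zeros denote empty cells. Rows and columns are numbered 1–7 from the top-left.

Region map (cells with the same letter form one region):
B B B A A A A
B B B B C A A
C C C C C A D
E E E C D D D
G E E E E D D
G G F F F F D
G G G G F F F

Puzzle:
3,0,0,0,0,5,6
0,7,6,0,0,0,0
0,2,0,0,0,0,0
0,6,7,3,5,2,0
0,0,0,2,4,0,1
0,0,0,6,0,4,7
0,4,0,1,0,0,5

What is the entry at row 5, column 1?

row 1, column 2 = 1: row 1 has {3,5,6}; col 2 has {2,4,6,7}; region has {3,6,7} → only 1 remains.
row 2, column 5 = 1: row 2 has {6,7}; col 5 has {4,5}; region has {2,3} → only 1 remains.
row 2, column 6 = 3: row 2 has {1,6,7}; col 6 has {2,4,5}; region has {5,6} → only 3 remains.
row 4, column 1 = 1: row 4 has {2,3,5,6,7}; col 1 has {3}; region has {2,4,6,7} → only 1 remains.
row 4, column 7 = 4: row 4 has {1,2,3,5,6,7}; col 7 has {1,5,6,7}; region has {1,2,5,7} → only 4 remains.
row 5, column 6 = 6: row 5 has {1,2,4}; col 6 has {2,3,4,5}; region has {1,2,4,5,7} → only 6 remains.
row 7, column 6 = 7: row 7 has {1,4,5}; col 6 has {2,3,4,5,6}; region has {4,5,6} → only 7 remains.
row 2, column 7 = 2: row 2 has {1,3,6,7}; col 7 has {1,4,5,6,7}; region has {3,5,6} → only 2 remains.
row 3, column 6 = 1: row 3 has {2}; col 6 has {2,3,4,5,6,7}; region has {2,3,5,6} → only 1 remains.
row 3, column 7 = 3: row 3 has {1,2}; col 7 has {1,2,4,5,6,7}; region has {1,2,4,5,6,7} → only 3 remains.
row 1, column 5 = 7: row 1 has {1,3,5,6}; col 5 has {1,4,5}; region has {1,2,3,5,6} → only 7 remains.
row 3, column 5 = 6: row 3 has {1,2,3}; col 5 has {1,4,5,7}; region has {1,2,3} → only 6 remains.
row 1, column 4 = 4: row 1 has {1,3,5,6,7}; col 4 has {1,2,3,6}; region has {1,2,3,5,6,7} → only 4 remains.
row 2, column 4 = 5: row 2 has {1,2,3,6,7}; col 4 has {1,2,3,4,6}; region has {1,3,6,7} → only 5 remains.
row 3, column 4 = 7: row 3 has {1,2,3,6}; col 4 has {1,2,3,4,5,6}; region has {1,2,3,6} → only 7 remains.
row 1, column 3 = 2: row 1 has {1,3,4,5,6,7}; col 3 has {6,7}; region has {1,3,5,6,7} → only 2 remains.
row 2, column 1 = 4: row 2 has {1,2,3,5,6,7}; col 1 has {1,3}; region has {1,2,3,5,6,7} → only 4 remains.
row 3, column 1 = 5: row 3 has {1,2,3,6,7}; col 1 has {1,3,4}; region has {1,2,3,6,7} → only 5 remains.
row 3, column 3 = 4: row 3 has {1,2,3,5,6,7}; col 3 has {2,6,7}; region has {1,2,3,5,6,7} → only 4 remains.
row 5, column 1 = 7: row 5 has {1,2,4,6}; col 1 has {1,3,4,5}; region has {1,4} → only 7 remains.

7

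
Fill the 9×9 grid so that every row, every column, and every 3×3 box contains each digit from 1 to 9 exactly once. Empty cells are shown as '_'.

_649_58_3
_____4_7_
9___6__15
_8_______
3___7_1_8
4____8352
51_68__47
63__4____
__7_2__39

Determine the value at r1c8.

2

r1c5 = 1 (sole candidate).
r1c8 = 2: row 1 has {1,3,4,5,6,8,9}; col 8 has {1,3,4,5,7}; box has {1,3,5,7,8} → only 2 remains.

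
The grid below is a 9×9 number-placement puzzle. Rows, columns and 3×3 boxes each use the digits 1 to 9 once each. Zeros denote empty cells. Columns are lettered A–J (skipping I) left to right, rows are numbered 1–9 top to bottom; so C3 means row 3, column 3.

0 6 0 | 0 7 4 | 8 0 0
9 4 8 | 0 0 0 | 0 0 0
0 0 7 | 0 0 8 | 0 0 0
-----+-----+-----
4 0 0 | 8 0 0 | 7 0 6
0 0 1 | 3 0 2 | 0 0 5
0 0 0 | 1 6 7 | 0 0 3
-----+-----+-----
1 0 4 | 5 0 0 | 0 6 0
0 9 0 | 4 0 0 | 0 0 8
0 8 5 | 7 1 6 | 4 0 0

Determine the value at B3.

B5 = 7 (sole candidate).
G5 = 9 (sole candidate).
G6 = 2 (sole candidate).
G7 = 3 (sole candidate).
F8 = 3 (sole candidate).
H4 = 1 (sole candidate).
E5 = 4 (sole candidate).
H5 = 8 (sole candidate).
B6 = 5 (sole candidate).
C6 = 9 (sole candidate).
H6 = 4 (sole candidate).
B7 = 2 (sole candidate).
F7 = 9 (sole candidate).
J7 = 7 (sole candidate).
C8 = 6 (sole candidate).
E8 = 2 (sole candidate).
H8 = 5 (sole candidate).
A9 = 3 (sole candidate).
B4 = 3 (sole candidate).
C4 = 2 (sole candidate).
F4 = 5 (sole candidate).
A5 = 6 (sole candidate).
A6 = 8 (sole candidate).
E7 = 8 (sole candidate).
A8 = 7 (sole candidate).
G8 = 1 (sole candidate).
C1 = 3 (sole candidate).
F2 = 1 (sole candidate).
J2 = 2 (sole candidate).
B3 = 1: row 3 has {7,8}; col 2 has {2,3,4,5,6,7,8,9}; box has {3,4,6,7,8,9} → only 1 remains.

1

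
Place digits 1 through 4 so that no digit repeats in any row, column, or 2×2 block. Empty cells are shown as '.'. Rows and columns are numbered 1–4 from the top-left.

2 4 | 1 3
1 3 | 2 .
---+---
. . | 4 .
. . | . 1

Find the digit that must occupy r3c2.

r2c4 = 4 (sole candidate).
r3c1 = 3 (sole candidate).
r3c4 = 2 (sole candidate).
r4c1 = 4 (sole candidate).
r4c2 = 2 (sole candidate).
r4c3 = 3 (sole candidate).
r3c2 = 1: row 3 has {2,3,4}; col 2 has {2,3,4}; box has {2,3,4} → only 1 remains.

1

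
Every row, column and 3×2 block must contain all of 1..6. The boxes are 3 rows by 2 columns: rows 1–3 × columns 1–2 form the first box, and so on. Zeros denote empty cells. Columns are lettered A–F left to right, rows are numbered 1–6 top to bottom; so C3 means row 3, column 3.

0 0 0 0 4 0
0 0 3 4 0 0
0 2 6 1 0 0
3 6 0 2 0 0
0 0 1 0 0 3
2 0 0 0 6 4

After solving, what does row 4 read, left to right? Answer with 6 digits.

D1 = 5: row 1 has {4}; col 4 has {1,2,4}; box has {1,3,4,6} → only 5 remains.
F3 = 5: row 3 has {1,2,6}; col 6 has {3,4}; box has {4} → only 5 remains.
F4 = 1: row 4 has {2,3,6}; col 6 has {3,4,5}; box has {3,4,6} → only 1 remains.
D5 = 6: row 5 has {1,3}; col 4 has {1,2,4,5}; box has {1,2} → only 6 remains.
C6 = 5: row 6 has {2,4,6}; col 3 has {1,3,6}; box has {1,2,6} → only 5 remains.
D6 = 3: row 6 has {2,4,5,6}; col 4 has {1,2,4,5,6}; box has {1,2,5,6} → only 3 remains.
C1 = 2: row 1 has {4,5}; col 3 has {1,3,5,6}; box has {1,3,4,5,6} → only 2 remains.
F1 = 6: row 1 has {2,4,5}; col 6 has {1,3,4,5}; box has {4,5} → only 6 remains.
F2 = 2: row 2 has {3,4}; col 6 has {1,3,4,5,6}; box has {4,5,6} → only 2 remains.
A3 = 4: row 3 has {1,2,5,6}; col 1 has {2,3}; box has {2} → only 4 remains.
E3 = 3: row 3 has {1,2,4,5,6}; col 5 has {4,6}; box has {2,4,5,6} → only 3 remains.
C4 = 4: row 4 has {1,2,3,6}; col 3 has {1,2,3,5,6}; box has {1,2,3,5,6} → only 4 remains.
E4 = 5: row 4 has {1,2,3,4,6}; col 5 has {3,4,6}; box has {1,3,4,6} → only 5 remains.

364251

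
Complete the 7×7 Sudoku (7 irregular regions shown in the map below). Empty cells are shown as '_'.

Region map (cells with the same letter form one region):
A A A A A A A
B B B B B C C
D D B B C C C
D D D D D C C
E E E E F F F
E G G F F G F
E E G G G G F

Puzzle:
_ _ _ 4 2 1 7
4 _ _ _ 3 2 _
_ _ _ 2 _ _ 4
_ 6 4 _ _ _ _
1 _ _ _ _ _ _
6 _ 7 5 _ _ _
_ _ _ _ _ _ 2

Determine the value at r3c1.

3

r1c3 = 6: in row 1, 6 can only go here (every other open cell in that row sees a 6).
r4c1 = 2: in row 4, 2 can only go here (every other open cell in that row sees a 2).
r6c2 = 2: in row 6, 2 can only go here (every other open cell in that row sees a 2).
r5c3 = 2: in row 5, 2 can only go here (every other open cell in that row sees a 2).
r5c2 = 5: in row 5, 5 can only go here (every other open cell in that row sees a 5).
r1c2 = 3: row 1 has {1,2,4,6,7}; col 2 has {2,5,6}; region has {1,2,4,6,7} → only 3 remains.
r1c1 = 5: row 1 has {1,2,3,4,6,7}; col 1 has {1,2,4,6}; region has {1,2,3,4,6,7} → only 5 remains.
r7c2 = 4: in column 2, 4 can only go here (every other open cell in that column sees a 4).
r7c1 = 7: in row 7, 7 can only go here (every other open cell in that row sees a 7).
r3c1 = 3: row 3 has {2,4}; col 1 has {1,2,4,5,6,7}; region has {2,4,6} → only 3 remains.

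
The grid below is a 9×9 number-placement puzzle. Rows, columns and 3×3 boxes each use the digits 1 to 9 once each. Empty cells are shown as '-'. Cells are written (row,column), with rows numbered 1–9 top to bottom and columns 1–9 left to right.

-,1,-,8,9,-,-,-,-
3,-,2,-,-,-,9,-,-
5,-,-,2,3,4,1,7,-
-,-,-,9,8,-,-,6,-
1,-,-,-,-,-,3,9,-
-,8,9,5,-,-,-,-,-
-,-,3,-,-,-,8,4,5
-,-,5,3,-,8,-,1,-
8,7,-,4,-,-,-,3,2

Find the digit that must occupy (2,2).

(6,8) = 2: row 6 has {5,8,9}; col 8 has {1,3,4,6,7,9}; box has {3,6,9} → only 2 remains.
(9,7) = 6: row 9 has {2,3,4,7,8}; col 7 has {1,3,8,9}; box has {1,2,3,4,5,8} → only 6 remains.
(1,8) = 5: row 1 has {1,8,9}; col 8 has {1,2,3,4,6,7,9}; box has {1,7,9} → only 5 remains.
(2,8) = 8: row 2 has {2,3,9}; col 8 has {1,2,3,4,5,6,7,9}; box has {1,5,7,9} → only 8 remains.
(3,9) = 6: row 3 has {1,2,3,4,5,7}; col 9 has {2,5}; box has {1,5,7,8,9} → only 6 remains.
(8,7) = 7: row 8 has {1,3,5,8}; col 7 has {1,3,6,8,9}; box has {1,2,3,4,5,6,8} → only 7 remains.
(8,9) = 9: row 8 has {1,3,5,7,8}; col 9 has {2,5,6}; box has {1,2,3,4,5,6,7,8} → only 9 remains.
(9,3) = 1: row 9 has {2,3,4,6,7,8}; col 3 has {2,3,5,9}; box has {3,5,7,8} → only 1 remains.
(9,5) = 5: row 9 has {1,2,3,4,6,7,8}; col 5 has {3,8,9}; box has {3,4,8} → only 5 remains.
(9,6) = 9: row 9 has {1,2,3,4,5,6,7,8}; col 6 has {4,8}; box has {3,4,5,8} → only 9 remains.
(2,9) = 4: row 2 has {2,3,8,9}; col 9 has {2,5,6,9}; box has {1,5,6,7,8,9} → only 4 remains.
(3,2) = 9: row 3 has {1,2,3,4,5,6,7}; col 2 has {1,7,8}; box has {1,2,3,5} → only 9 remains.
(3,3) = 8: row 3 has {1,2,3,4,5,6,7,9}; col 3 has {1,2,3,5,9}; box has {1,2,3,5,9} → only 8 remains.
(6,7) = 4: row 6 has {2,5,8,9}; col 7 has {1,3,6,7,8,9}; box has {2,3,6,9} → only 4 remains.
(1,7) = 2: row 1 has {1,5,8,9}; col 7 has {1,3,4,6,7,8,9}; box has {1,4,5,6,7,8,9} → only 2 remains.
(1,9) = 3: row 1 has {1,2,5,8,9}; col 9 has {2,4,5,6,9}; box has {1,2,4,5,6,7,8,9} → only 3 remains.
(2,2) = 6: row 2 has {2,3,4,8,9}; col 2 has {1,7,8,9}; box has {1,2,3,5,8,9} → only 6 remains.

6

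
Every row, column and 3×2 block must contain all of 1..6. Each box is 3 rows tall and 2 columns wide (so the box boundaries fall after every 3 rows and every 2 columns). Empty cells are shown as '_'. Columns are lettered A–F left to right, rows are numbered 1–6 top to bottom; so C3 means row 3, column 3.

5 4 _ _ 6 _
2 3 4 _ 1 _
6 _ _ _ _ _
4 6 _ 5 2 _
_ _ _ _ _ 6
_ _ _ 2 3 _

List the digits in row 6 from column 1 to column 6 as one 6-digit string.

156234

D2 = 6 (sole candidate).
F2 = 5 (sole candidate).
B3 = 1 (sole candidate).
D3 = 3 (sole candidate).
E3 = 4 (sole candidate).
F3 = 2 (sole candidate).
F4 = 1 (sole candidate).
E5 = 5 (sole candidate).
A6 = 1: row 6 has {2,3}; col 1 has {2,4,5,6}; box has {4,6} → only 1 remains.
B6 = 5: row 6 has {1,2,3}; col 2 has {1,3,4,6}; box has {1,4,6} → only 5 remains.
C6 = 6: row 6 has {1,2,3,5}; col 3 has {4}; box has {2,5} → only 6 remains.
F6 = 4: row 6 has {1,2,3,5,6}; col 6 has {1,2,5,6}; box has {1,2,3,5,6} → only 4 remains.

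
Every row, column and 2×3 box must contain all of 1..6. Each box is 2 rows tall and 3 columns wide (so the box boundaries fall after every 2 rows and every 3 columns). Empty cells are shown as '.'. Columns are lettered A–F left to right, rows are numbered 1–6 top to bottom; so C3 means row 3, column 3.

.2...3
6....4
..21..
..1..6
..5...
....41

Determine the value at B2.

C1 = 4: row 1 has {2,3}; col 3 has {1,2,5}; box has {2,6} → only 4 remains.
C2 = 3: row 2 has {4,6}; col 3 has {1,2,4,5}; box has {2,4,6} → only 3 remains.
F3 = 5: row 3 has {1,2}; col 6 has {1,3,4,6}; box has {1,6} → only 5 remains.
F5 = 2: row 5 has {5}; col 6 has {1,3,4,5,6}; box has {1,4} → only 2 remains.
C6 = 6: row 6 has {1,4}; col 3 has {1,2,3,4,5}; box has {5} → only 6 remains.
E3 = 3: row 3 has {1,2,5}; col 5 has {4}; box has {1,5,6} → only 3 remains.
E4 = 2: row 4 has {1,6}; col 5 has {3,4}; box has {1,3,5,6} → only 2 remains.
E5 = 6: row 5 has {2,5}; col 5 has {2,3,4}; box has {1,2,4} → only 6 remains.
B6 = 3: row 6 has {1,4,6}; col 2 has {2}; box has {5,6} → only 3 remains.
D6 = 5: row 6 has {1,3,4,6}; col 4 has {1}; box has {1,2,4,6} → only 5 remains.
D1 = 6: row 1 has {2,3,4}; col 4 has {1,5}; box has {3,4} → only 6 remains.
D2 = 2: row 2 has {3,4,6}; col 4 has {1,5,6}; box has {3,4,6} → only 2 remains.
A3 = 4: row 3 has {1,2,3,5}; col 1 has {6}; box has {1,2} → only 4 remains.
B3 = 6: row 3 has {1,2,3,4,5}; col 2 has {2,3}; box has {1,2,4} → only 6 remains.
B4 = 5: row 4 has {1,2,6}; col 2 has {2,3,6}; box has {1,2,4,6} → only 5 remains.
D4 = 4: row 4 has {1,2,5,6}; col 4 has {1,2,5,6}; box has {1,2,3,5,6} → only 4 remains.
A5 = 1: row 5 has {2,5,6}; col 1 has {4,6}; box has {3,5,6} → only 1 remains.
B5 = 4: row 5 has {1,2,5,6}; col 2 has {2,3,5,6}; box has {1,3,5,6} → only 4 remains.
D5 = 3: row 5 has {1,2,4,5,6}; col 4 has {1,2,4,5,6}; box has {1,2,4,5,6} → only 3 remains.
A6 = 2: row 6 has {1,3,4,5,6}; col 1 has {1,4,6}; box has {1,3,4,5,6} → only 2 remains.
A1 = 5: row 1 has {2,3,4,6}; col 1 has {1,2,4,6}; box has {2,3,4,6} → only 5 remains.
E1 = 1: row 1 has {2,3,4,5,6}; col 5 has {2,3,4,6}; box has {2,3,4,6} → only 1 remains.
B2 = 1: row 2 has {2,3,4,6}; col 2 has {2,3,4,5,6}; box has {2,3,4,5,6} → only 1 remains.

1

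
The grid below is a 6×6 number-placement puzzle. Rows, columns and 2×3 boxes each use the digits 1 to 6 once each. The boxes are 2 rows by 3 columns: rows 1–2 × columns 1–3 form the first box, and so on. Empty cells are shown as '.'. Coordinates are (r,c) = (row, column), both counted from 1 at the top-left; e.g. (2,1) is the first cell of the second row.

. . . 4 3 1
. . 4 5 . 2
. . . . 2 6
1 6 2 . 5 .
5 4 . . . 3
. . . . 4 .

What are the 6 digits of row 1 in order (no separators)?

625431

(2,5) = 6 (sole candidate).
(4,4) = 3 (sole candidate).
(4,6) = 4 (sole candidate).
(5,5) = 1 (sole candidate).
(6,6) = 5 (sole candidate).
(2,1) = 3 (sole candidate).
(2,2) = 1 (sole candidate).
(3,1) = 4 (sole candidate).
(3,4) = 1 (sole candidate).
(5,3) = 6 (sole candidate).
(5,4) = 2 (sole candidate).
(6,1) = 2 (sole candidate).
(6,2) = 3 (sole candidate).
(6,3) = 1 (sole candidate).
(6,4) = 6 (sole candidate).
(1,1) = 6: row 1 has {1,3,4}; col 1 has {1,2,3,4,5}; box has {1,3,4} → only 6 remains.
(1,3) = 5: row 1 has {1,3,4,6}; col 3 has {1,2,4,6}; box has {1,3,4,6} → only 5 remains.
(3,2) = 5 (sole candidate).
(3,3) = 3 (sole candidate).
(1,2) = 2: row 1 has {1,3,4,5,6}; col 2 has {1,3,4,5,6}; box has {1,3,4,5,6} → only 2 remains.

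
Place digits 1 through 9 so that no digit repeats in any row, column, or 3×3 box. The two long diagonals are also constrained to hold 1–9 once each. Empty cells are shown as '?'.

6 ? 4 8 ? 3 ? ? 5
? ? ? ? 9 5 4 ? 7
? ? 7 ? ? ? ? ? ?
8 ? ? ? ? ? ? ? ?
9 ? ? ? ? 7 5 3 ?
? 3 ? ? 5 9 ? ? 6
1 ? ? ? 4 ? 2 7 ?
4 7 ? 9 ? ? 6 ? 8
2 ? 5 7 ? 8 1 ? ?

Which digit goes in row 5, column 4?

6

row 1, column 7 = 9: row 1 has {3,4,5,6,8}; col 7 has {1,2,4,5,6}; box has {4,5,7} → only 9 remains.
row 2, column 1 = 3: row 2 has {4,5,7,9}; col 1 has {1,2,4,6,8,9}; box has {4,6,7} → only 3 remains.
row 3, column 1 = 5: row 3 has {7}; col 1 has {1,2,3,4,6,8,9}; box has {3,4,6,7} → only 5 remains.
row 4, column 7 = 7: row 4 has {8}; col 7 has {1,2,4,5,6,9}; box has {3,5,6} → only 7 remains.
row 6, column 1 = 7: row 6 has {3,5,6,9}; col 1 has {1,2,3,4,5,6,8,9}; box has {3,8,9} → only 7 remains.
row 6, column 7 = 8: row 6 has {3,5,6,7,9}; col 7 has {1,2,4,5,6,7,9}; box has {3,5,6,7} → only 8 remains.
row 7, column 6 = 6: row 7 has {1,2,4,7}; col 6 has {3,5,7,8,9}; box has {4,7,8,9} → only 6 remains.
row 8, column 3 = 3: row 8 has {4,6,7,8,9}; col 3 has {4,5,7}; box has {1,2,4,5,7} → only 3 remains.
row 8, column 8 = 5: row 8 has {3,4,6,7,8,9}; col 8 has {3,7}; box has {1,2,6,7,8}; main diagonal has {2,6,7,9} → only 5 remains.
row 9, column 5 = 3: row 9 has {1,2,5,7,8}; col 5 has {4,5,9}; box has {4,6,7,8,9} → only 3 remains.
row 9, column 9 = 4: row 9 has {1,2,3,5,7,8}; col 9 has {5,6,7,8}; box has {1,2,5,6,7,8}; main diagonal has {2,5,6,7,9} → only 4 remains.
row 3, column 7 = 3: row 3 has {5,7}; col 7 has {1,2,4,5,6,7,8,9}; box has {4,5,7,9}; anti-diagonal has {2,5,7} → only 3 remains.
row 7, column 4 = 5: row 7 has {1,2,4,6,7}; col 4 has {7,8,9}; box has {3,4,6,7,8,9} → only 5 remains.
row 9, column 8 = 9: row 9 has {1,2,3,4,5,7,8}; col 8 has {3,5,7}; box has {1,2,4,5,6,7,8} → only 9 remains.
row 7, column 9 = 3: row 7 has {1,2,4,5,6,7}; col 9 has {4,5,6,7,8}; box has {1,2,4,5,6,7,8,9} → only 3 remains.
row 9, column 2 = 6: row 9 has {1,2,3,4,5,7,8,9}; col 2 has {3,7}; box has {1,2,3,4,5,7} → only 6 remains.
row 1, column 5 = 7: in row 1, 7 can only go here (every other open cell in that row sees a 7).
row 3, column 2 = 9: in row 3, 9 can only go here (every other open cell in that row sees a 9).
row 7, column 2 = 8: row 7 has {1,2,3,4,5,6,7}; col 2 has {3,6,7,9}; box has {1,2,3,4,5,6,7} → only 8 remains.
row 7, column 3 = 9: row 7 has {1,2,3,4,5,6,7,8}; col 3 has {3,4,5,7}; box has {1,2,3,4,5,6,7,8}; anti-diagonal has {2,3,5,7} → only 9 remains.
row 2, column 2 = 1: row 2 has {3,4,5,7,9}; col 2 has {3,6,7,8,9}; box has {3,4,5,6,7,9}; main diagonal has {2,4,5,6,7,9} → only 1 remains.
row 4, column 4 = 3: row 4 has {7,8}; col 4 has {5,7,8,9}; box has {5,7,9}; main diagonal has {1,2,4,5,6,7,9} → only 3 remains.
row 5, column 5 = 8: row 5 has {3,5,7,9}; col 5 has {3,4,5,7,9}; box has {3,5,7,9}; main diagonal has {1,2,3,4,5,6,7,9}; anti-diagonal has {2,3,5,7,9} → only 8 remains.
row 1, column 2 = 2: row 1 has {3,4,5,6,7,8,9}; col 2 has {1,3,6,7,8,9}; box has {1,3,4,5,6,7,9} → only 2 remains.
row 1, column 8 = 1: row 1 has {2,3,4,5,6,7,8,9}; col 8 has {3,5,7,9}; box has {3,4,5,7,9} → only 1 remains.
row 2, column 3 = 8: row 2 has {1,3,4,5,7,9}; col 3 has {3,4,5,7,9}; box has {1,2,3,4,5,6,7,9} → only 8 remains.
row 2, column 8 = 6: row 2 has {1,3,4,5,7,8,9}; col 8 has {1,3,5,7,9}; box has {1,3,4,5,7,9}; anti-diagonal has {2,3,5,7,8,9} → only 6 remains.
row 3, column 9 = 2: row 3 has {3,5,7,9}; col 9 has {3,4,5,6,7,8}; box has {1,3,4,5,6,7,9} → only 2 remains.
row 5, column 2 = 4: row 5 has {3,5,7,8,9}; col 2 has {1,2,3,6,7,8,9}; box has {3,7,8,9} → only 4 remains.
row 5, column 9 = 1: row 5 has {3,4,5,7,8,9}; col 9 has {2,3,4,5,6,7,8}; box has {3,5,6,7,8} → only 1 remains.
row 2, column 4 = 2: row 2 has {1,3,4,5,6,7,8,9}; col 4 has {3,5,7,8,9}; box has {3,5,7,8,9} → only 2 remains.
row 3, column 8 = 8: row 3 has {2,3,5,7,9}; col 8 has {1,3,5,6,7,9}; box has {1,2,3,4,5,6,7,9} → only 8 remains.
row 4, column 2 = 5: row 4 has {3,7,8}; col 2 has {1,2,3,4,6,7,8,9}; box has {3,4,7,8,9} → only 5 remains.
row 4, column 9 = 9: row 4 has {3,5,7,8}; col 9 has {1,2,3,4,5,6,7,8}; box has {1,3,5,6,7,8} → only 9 remains.
row 5, column 4 = 6: row 5 has {1,3,4,5,7,8,9}; col 4 has {2,3,5,7,8,9}; box has {3,5,7,8,9} → only 6 remains.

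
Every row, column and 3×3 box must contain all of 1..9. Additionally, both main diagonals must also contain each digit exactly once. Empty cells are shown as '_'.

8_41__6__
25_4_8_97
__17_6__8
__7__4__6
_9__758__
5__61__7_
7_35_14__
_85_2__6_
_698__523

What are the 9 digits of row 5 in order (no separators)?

r2c3 = 6 (sole candidate).
r2c5 = 3 (sole candidate).
r2c7 = 1 (sole candidate).
r3c2 = 3 (sole candidate).
r3c7 = 2 (sole candidate).
r5c3 = 2: row 5 has {5,7,8,9}; col 3 has {1,3,4,5,6,7,9}; box has {5,7,9} → only 2 remains.
r5c4 = 3: row 5 has {2,5,7,8,9}; col 4 has {1,4,5,6,7,8}; box has {1,4,5,6,7} → only 3 remains.
r6c2 = 4 (sole candidate).
r6c3 = 8 (sole candidate).
r7c2 = 2 (sole candidate).
r7c8 = 8 (sole candidate).
r7c9 = 9 (sole candidate).
r8c4 = 9 (sole candidate).
r8c7 = 7 (sole candidate).
r8c9 = 1 (sole candidate).
r9c1 = 1 (sole candidate).
r9c5 = 4 (sole candidate).
r9c6 = 7 (sole candidate).
r1c2 = 7 (sole candidate).
r1c9 = 5 (sole candidate).
r3c1 = 9 (sole candidate).
r3c5 = 5 (sole candidate).
r3c8 = 4 (sole candidate).
r4c1 = 3 (sole candidate).
r4c2 = 1 (sole candidate).
r4c4 = 2 (sole candidate).
r4c7 = 9 (sole candidate).
r4c8 = 5 (sole candidate).
r5c1 = 6: row 5 has {2,3,5,7,8,9}; col 1 has {1,2,3,5,7,8,9}; box has {1,2,3,4,5,7,8,9} → only 6 remains.
r5c8 = 1: row 5 has {2,3,5,6,7,8,9}; col 8 has {2,4,5,6,7,8,9}; box has {5,6,7,8,9} → only 1 remains.
r5c9 = 4: row 5 has {1,2,3,5,6,7,8,9}; col 9 has {1,3,5,6,7,8,9}; box has {1,5,6,7,8,9} → only 4 remains.

692375814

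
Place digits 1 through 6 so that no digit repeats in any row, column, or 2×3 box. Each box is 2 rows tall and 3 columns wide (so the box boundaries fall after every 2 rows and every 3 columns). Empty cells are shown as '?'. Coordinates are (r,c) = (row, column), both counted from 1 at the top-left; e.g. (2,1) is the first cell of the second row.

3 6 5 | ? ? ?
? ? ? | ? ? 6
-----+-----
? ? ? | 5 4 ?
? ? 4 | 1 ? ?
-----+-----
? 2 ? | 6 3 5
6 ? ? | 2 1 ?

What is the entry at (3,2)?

1

(1,4) = 4: row 1 has {3,5,6}; col 4 has {1,2,5,6}; box has {6} → only 4 remains.
(1,5) = 2: row 1 has {3,4,5,6}; col 5 has {1,3,4}; box has {4,6} → only 2 remains.
(1,6) = 1: row 1 has {2,3,4,5,6}; col 6 has {5,6}; box has {2,4,6} → only 1 remains.
(2,4) = 3: row 2 has {6}; col 4 has {1,2,4,5,6}; box has {1,2,4,6} → only 3 remains.
(2,5) = 5: row 2 has {3,6}; col 5 has {1,2,3,4}; box has {1,2,3,4,6} → only 5 remains.
(4,5) = 6: row 4 has {1,4}; col 5 has {1,2,3,4,5}; box has {1,4,5} → only 6 remains.
(5,3) = 1: row 5 has {2,3,5,6}; col 3 has {4,5}; box has {2,6} → only 1 remains.
(6,3) = 3: row 6 has {1,2,6}; col 3 has {1,4,5}; box has {1,2,6} → only 3 remains.
(6,6) = 4: row 6 has {1,2,3,6}; col 6 has {1,5,6}; box has {1,2,3,5,6} → only 4 remains.
(2,3) = 2: row 2 has {3,5,6}; col 3 has {1,3,4,5}; box has {3,5,6} → only 2 remains.
(3,3) = 6: row 3 has {4,5}; col 3 has {1,2,3,4,5}; box has {4} → only 6 remains.
(5,1) = 4: row 5 has {1,2,3,5,6}; col 1 has {3,6}; box has {1,2,3,6} → only 4 remains.
(6,2) = 5: row 6 has {1,2,3,4,6}; col 2 has {2,6}; box has {1,2,3,4,6} → only 5 remains.
(2,1) = 1: row 2 has {2,3,5,6}; col 1 has {3,4,6}; box has {2,3,5,6} → only 1 remains.
(2,2) = 4: row 2 has {1,2,3,5,6}; col 2 has {2,5,6}; box has {1,2,3,5,6} → only 4 remains.
(3,1) = 2: row 3 has {4,5,6}; col 1 has {1,3,4,6}; box has {4,6} → only 2 remains.
(3,6) = 3: row 3 has {2,4,5,6}; col 6 has {1,4,5,6}; box has {1,4,5,6} → only 3 remains.
(4,1) = 5: row 4 has {1,4,6}; col 1 has {1,2,3,4,6}; box has {2,4,6} → only 5 remains.
(4,2) = 3: row 4 has {1,4,5,6}; col 2 has {2,4,5,6}; box has {2,4,5,6} → only 3 remains.
(4,6) = 2: row 4 has {1,3,4,5,6}; col 6 has {1,3,4,5,6}; box has {1,3,4,5,6} → only 2 remains.
(3,2) = 1: row 3 has {2,3,4,5,6}; col 2 has {2,3,4,5,6}; box has {2,3,4,5,6} → only 1 remains.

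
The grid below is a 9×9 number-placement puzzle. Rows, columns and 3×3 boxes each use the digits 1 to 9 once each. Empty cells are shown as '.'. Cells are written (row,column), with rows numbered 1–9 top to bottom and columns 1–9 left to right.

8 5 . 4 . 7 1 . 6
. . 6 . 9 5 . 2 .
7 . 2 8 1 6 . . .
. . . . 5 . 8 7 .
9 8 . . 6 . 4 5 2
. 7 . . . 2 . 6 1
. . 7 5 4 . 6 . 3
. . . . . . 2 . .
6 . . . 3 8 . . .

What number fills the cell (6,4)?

9

(1,5) = 2: row 1 has {1,4,5,6,7,8}; col 5 has {1,3,4,5,6,9}; box has {1,4,5,6,7,8,9} → only 2 remains.
(2,4) = 3: row 2 has {2,5,6,9}; col 4 has {4,5,8}; box has {1,2,4,5,6,7,8,9} → only 3 remains.
(2,7) = 7: row 2 has {2,3,5,6,9}; col 7 has {1,2,4,6,8}; box has {1,2,6} → only 7 remains.
(4,9) = 9: row 4 has {5,7,8}; col 9 has {1,2,3,6}; box has {1,2,4,5,6,7,8} → only 9 remains.
(6,4) = 9: row 6 has {1,2,6,7}; col 4 has {3,4,5,8}; box has {2,5,6} → only 9 remains.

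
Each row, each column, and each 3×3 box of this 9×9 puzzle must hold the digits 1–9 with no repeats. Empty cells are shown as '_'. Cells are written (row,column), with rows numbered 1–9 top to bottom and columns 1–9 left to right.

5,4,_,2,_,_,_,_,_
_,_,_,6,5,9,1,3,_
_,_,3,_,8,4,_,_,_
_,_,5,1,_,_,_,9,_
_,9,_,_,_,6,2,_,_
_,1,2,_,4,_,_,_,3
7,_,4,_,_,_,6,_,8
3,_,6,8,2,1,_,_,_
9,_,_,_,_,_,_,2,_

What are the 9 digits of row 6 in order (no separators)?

(3,4) = 7 (sole candidate).
(8,2) = 5 (sole candidate).
(9,2) = 8 (sole candidate).
(9,3) = 1 (sole candidate).
(1,6) = 3 (sole candidate).
(7,2) = 2 (sole candidate).
(7,6) = 5 (sole candidate).
(7,8) = 1 (sole candidate).
(9,6) = 7 (sole candidate).
(1,5) = 1 (sole candidate).
(2,2) = 7 (sole candidate).
(2,3) = 8 (sole candidate).
(3,2) = 6 (sole candidate).
(3,8) = 5 (sole candidate).
(4,2) = 3 (sole candidate).
(4,5) = 7 (sole candidate).
(5,3) = 7 (sole candidate).
(5,5) = 3 (sole candidate).
(6,6) = 8: row 6 has {1,2,3,4}; col 6 has {1,3,4,5,6,7,9}; box has {1,3,4,6,7} → only 8 remains.
(7,5) = 9 (sole candidate).
(9,5) = 6 (sole candidate).
(1,3) = 9 (sole candidate).
(2,1) = 2 (sole candidate).
(2,9) = 4 (sole candidate).
(3,1) = 1 (sole candidate).
(3,7) = 9 (sole candidate).
(3,9) = 2 (sole candidate).
(4,6) = 2 (sole candidate).
(4,9) = 6 (sole candidate).
(5,4) = 5 (sole candidate).
(5,9) = 1 (sole candidate).
(6,1) = 6: row 6 has {1,2,3,4,8}; col 1 has {1,2,3,5,7,9}; box has {1,2,3,5,7,9} → only 6 remains.
(6,4) = 9: row 6 has {1,2,3,4,6,8}; col 4 has {1,2,5,6,7,8}; box has {1,2,3,4,5,6,7,8} → only 9 remains.
(6,8) = 7: row 6 has {1,2,3,4,6,8,9}; col 8 has {1,2,3,5,9}; box has {1,2,3,6,9} → only 7 remains.
(7,4) = 3 (sole candidate).
(8,8) = 4 (sole candidate).
(9,4) = 4 (sole candidate).
(9,9) = 5 (sole candidate).
(1,9) = 7 (sole candidate).
(5,8) = 8 (sole candidate).
(6,7) = 5: row 6 has {1,2,3,4,6,7,8,9}; col 7 has {1,2,6,9}; box has {1,2,3,6,7,8,9} → only 5 remains.

612948573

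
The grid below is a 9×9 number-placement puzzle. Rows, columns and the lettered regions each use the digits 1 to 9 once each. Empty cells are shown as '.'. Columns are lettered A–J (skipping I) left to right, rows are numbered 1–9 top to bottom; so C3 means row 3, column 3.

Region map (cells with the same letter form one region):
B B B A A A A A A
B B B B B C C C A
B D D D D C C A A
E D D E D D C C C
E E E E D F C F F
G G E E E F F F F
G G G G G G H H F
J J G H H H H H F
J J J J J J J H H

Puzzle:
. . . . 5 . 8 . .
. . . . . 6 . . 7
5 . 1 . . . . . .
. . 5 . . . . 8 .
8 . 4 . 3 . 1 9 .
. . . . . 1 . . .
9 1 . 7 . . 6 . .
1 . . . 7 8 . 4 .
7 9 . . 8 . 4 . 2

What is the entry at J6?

8

D4 = 1: in row 4, 1 can only go here (every other open cell in that row sees a 1).
E2 = 1: in row 2, 1 can only go here (every other open cell in that row sees a 1).
H9 = 1: in row 9, 1 can only go here (every other open cell in that row sees a 1).
J1 = 1: in row 1, 1 can only go here (every other open cell in that row sees a 1).
H6 = 7: in column 8, 7 can only go here (every other open cell in that column sees a 7).
B5 = 7: in row 5, 7 can only go here (every other open cell in that row sees a 7).
C1 = 7: in row 1, 7 can only go here (every other open cell in that row sees a 7).
F4 = 7: in region D, 7 can only go here (every other open cell in that region sees a 7).
G3 = 7: in row 3, 7 can only go here (every other open cell in that row sees a 7).
B8 = 2: in region J, 2 can only go here (every other open cell in that region sees a 2).
B6 = 5: in column 2, 5 can only go here (every other open cell in that column sees a 5).
J6 = 8: in row 6, 8 can only go here (every other open cell in that row sees an 8).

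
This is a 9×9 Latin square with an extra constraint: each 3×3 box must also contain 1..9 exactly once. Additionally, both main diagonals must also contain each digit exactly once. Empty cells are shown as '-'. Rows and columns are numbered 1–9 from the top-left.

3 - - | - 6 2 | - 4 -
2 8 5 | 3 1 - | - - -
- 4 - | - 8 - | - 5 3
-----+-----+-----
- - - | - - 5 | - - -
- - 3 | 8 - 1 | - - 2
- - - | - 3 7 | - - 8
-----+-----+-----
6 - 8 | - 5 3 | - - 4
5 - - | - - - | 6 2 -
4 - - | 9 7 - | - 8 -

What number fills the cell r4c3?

r3c4 = 7 (sole candidate).
r3c6 = 9 (sole candidate).
r5c5 = 9 (sole candidate).
r7c7 = 1 (sole candidate).
r8c5 = 4 (sole candidate).
r8c6 = 8 (sole candidate).
r9c6 = 6 (sole candidate).
r9c9 = 5 (sole candidate).
r1c4 = 5 (sole candidate).
r2c6 = 4 (sole candidate).
r3c1 = 1 (sole candidate).
r3c3 = 6 (sole candidate).
r3c7 = 2 (sole candidate).
r4c4 = 4 (sole candidate).
r4c5 = 2 (sole candidate).
r5c1 = 7 (sole candidate).
r5c8 = 6 (sole candidate).
r6c1 = 9 (sole candidate).
r6c4 = 6 (sole candidate).
r6c8 = 1 (sole candidate).
r7c4 = 2 (sole candidate).
r8c4 = 1 (sole candidate).
r9c7 = 3 (sole candidate).
r2c8 = 7 (sole candidate).
r4c1 = 8 (sole candidate).
r4c3 = 1: row 4 has {2,4,5,8}; col 3 has {3,5,6,8}; box has {3,7,8,9} → only 1 remains.

1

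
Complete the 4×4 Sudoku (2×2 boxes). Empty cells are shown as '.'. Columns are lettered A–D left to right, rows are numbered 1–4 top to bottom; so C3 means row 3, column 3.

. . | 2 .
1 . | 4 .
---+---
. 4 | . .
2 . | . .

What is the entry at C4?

B1 = 3 (sole candidate).
D1 = 1 (sole candidate).
B2 = 2 (sole candidate).
D2 = 3 (sole candidate).
A3 = 3 (sole candidate).
C3 = 1 (sole candidate).
D3 = 2 (sole candidate).
B4 = 1 (sole candidate).
C4 = 3: row 4 has {1,2}; col 3 has {1,2,4}; box has {1,2} → only 3 remains.

3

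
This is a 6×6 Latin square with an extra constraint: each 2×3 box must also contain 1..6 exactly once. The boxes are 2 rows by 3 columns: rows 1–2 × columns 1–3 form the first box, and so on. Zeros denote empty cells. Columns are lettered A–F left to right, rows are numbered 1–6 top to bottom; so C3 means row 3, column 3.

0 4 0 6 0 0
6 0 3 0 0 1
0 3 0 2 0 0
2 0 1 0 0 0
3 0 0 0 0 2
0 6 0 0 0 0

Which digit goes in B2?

2

B4 = 5 (sole candidate).
B5 = 1 (sole candidate).
B2 = 2: row 2 has {1,3,6}; col 2 has {1,3,4,5,6}; box has {3,4,6} → only 2 remains.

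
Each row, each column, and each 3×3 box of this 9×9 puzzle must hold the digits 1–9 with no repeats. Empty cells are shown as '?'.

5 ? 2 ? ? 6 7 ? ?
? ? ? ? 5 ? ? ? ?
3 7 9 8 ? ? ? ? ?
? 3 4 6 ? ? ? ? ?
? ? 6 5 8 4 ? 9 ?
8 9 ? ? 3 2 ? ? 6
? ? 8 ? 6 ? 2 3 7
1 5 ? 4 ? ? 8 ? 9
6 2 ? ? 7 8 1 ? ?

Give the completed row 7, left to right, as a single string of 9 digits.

r2c1 = 4: row 2 has {5}; col 1 has {1,3,5,6,8}; box has {2,3,5,7,9} → only 4 remains.
r2c3 = 1: row 2 has {4,5}; col 3 has {2,4,6,8,9}; box has {2,3,4,5,7,9} → only 1 remains.
r3c6 = 1: row 3 has {3,7,8,9}; col 6 has {2,4,6,8}; box has {5,6,8} → only 1 remains.
r4c7 = 5: row 4 has {3,4,6}; col 7 has {1,2,7,8}; box has {6,9} → only 5 remains.
r5c2 = 1: row 5 has {4,5,6,8,9}; col 2 has {2,3,5,7,9}; box has {3,4,6,8,9} → only 1 remains.
r5c7 = 3: row 5 has {1,4,5,6,8,9}; col 7 has {1,2,5,7,8}; box has {5,6,9} → only 3 remains.
r5c9 = 2: row 5 has {1,3,4,5,6,8,9}; col 9 has {6,7,9}; box has {3,5,6,9} → only 2 remains.
r6c7 = 4: row 6 has {2,3,6,8,9}; col 7 has {1,2,3,5,7,8}; box has {2,3,5,6,9} → only 4 remains.
r7c1 = 9: row 7 has {2,3,6,7,8}; col 1 has {1,3,4,5,6,8}; box has {1,2,5,6,8} → only 9 remains.
r7c2 = 4: row 7 has {2,3,6,7,8,9}; col 2 has {1,2,3,5,7,9}; box has {1,2,5,6,8,9} → only 4 remains.
r7c4 = 1: row 7 has {2,3,4,6,7,8,9}; col 4 has {4,5,6,8}; box has {4,6,7,8} → only 1 remains.
r7c6 = 5: row 7 has {1,2,3,4,6,7,8,9}; col 6 has {1,2,4,6,8}; box has {1,4,6,7,8} → only 5 remains.

948165237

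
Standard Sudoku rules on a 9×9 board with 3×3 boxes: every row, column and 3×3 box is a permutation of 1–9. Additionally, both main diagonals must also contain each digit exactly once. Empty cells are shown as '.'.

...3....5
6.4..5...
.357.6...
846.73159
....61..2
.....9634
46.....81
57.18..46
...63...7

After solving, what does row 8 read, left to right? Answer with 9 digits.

R3C9 = 8 (sole candidate).
R4C4 = 2 (sole candidate).
R5C8 = 7 (sole candidate).
R6C4 = 8 (sole candidate).
R6C5 = 5 (sole candidate).
R7C7 = 3 (sole candidate).
R8C6 = 2: row 8 has {1,4,5,6,7,8}; col 6 has {1,3,5,6,9}; box has {1,3,6,8} → only 2 remains.
R8C7 = 9: row 8 has {1,2,4,5,6,7,8}; col 7 has {1,3,6}; box has {1,3,4,6,7,8} → only 9 remains.
R9C6 = 4 (sole candidate).
R9C8 = 2 (sole candidate).
R1C1 = 1 (sole candidate).
R1C6 = 8 (sole candidate).
R2C2 = 8 (sole candidate).
R2C4 = 9 (sole candidate).
R2C8 = 1 (sole candidate).
R2C9 = 3 (sole candidate).
R3C8 = 9 (sole candidate).
R5C4 = 4 (sole candidate).
R5C7 = 8 (sole candidate).
R7C4 = 5 (sole candidate).
R7C5 = 9 (sole candidate).
R7C6 = 7 (sole candidate).
R8C3 = 3: row 8 has {1,2,4,5,6,7,8,9}; col 3 has {4,5,6}; box has {4,5,6,7} → only 3 remains.

573182946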